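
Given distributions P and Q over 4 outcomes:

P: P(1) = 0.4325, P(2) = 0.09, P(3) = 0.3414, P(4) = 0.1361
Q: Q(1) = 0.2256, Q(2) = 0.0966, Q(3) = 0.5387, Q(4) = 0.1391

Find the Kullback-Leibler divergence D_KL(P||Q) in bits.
0.1680 bits

D_KL(P||Q) = Σ P(x) log₂(P(x)/Q(x))

Computing term by term:
  P(1)·log₂(P(1)/Q(1)) = 0.4325·log₂(0.4325/0.2256) = 0.40609
  P(2)·log₂(P(2)/Q(2)) = 0.09·log₂(0.09/0.0966) = -0.00919
  P(3)·log₂(P(3)/Q(3)) = 0.3414·log₂(0.3414/0.5387) = -0.22465
  P(4)·log₂(P(4)/Q(4)) = 0.1361·log₂(0.1361/0.1391) = -0.00428

D_KL(P||Q) = 0.40609 - 0.00919 - 0.22465 - 0.00428 = 0.16797 ≈ 0.1680 bits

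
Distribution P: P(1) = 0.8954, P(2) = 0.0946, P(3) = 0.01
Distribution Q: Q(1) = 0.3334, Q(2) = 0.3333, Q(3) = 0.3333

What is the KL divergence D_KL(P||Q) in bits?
1.0537 bits

D_KL(P||Q) = Σ P(x) log₂(P(x)/Q(x))

Computing term by term:
  P(1)·log₂(P(1)/Q(1)) = 0.8954·log₂(0.8954/0.3334) = 1.27619
  P(2)·log₂(P(2)/Q(2)) = 0.0946·log₂(0.0946/0.3333) = -0.17188
  P(3)·log₂(P(3)/Q(3)) = 0.01·log₂(0.01/0.3333) = -0.05059

D_KL(P||Q) = 1.27619 - 0.17188 - 0.05059 = 1.05372 ≈ 1.0537 bits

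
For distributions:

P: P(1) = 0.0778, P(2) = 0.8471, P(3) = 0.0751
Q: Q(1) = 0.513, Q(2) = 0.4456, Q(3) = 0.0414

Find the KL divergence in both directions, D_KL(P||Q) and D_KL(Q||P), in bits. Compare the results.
D_KL(P||Q) = 0.6379 bits, D_KL(Q||P) = 0.9474 bits. D_KL(Q||P) is larger than D_KL(P||Q) by 0.3095 bits; the two directions differ.

D_KL(P||Q) = Σ P(x) log₂(P(x)/Q(x))

Computing term by term:
  P(1)·log₂(P(1)/Q(1)) = 0.0778·log₂(0.0778/0.513) = -0.21170
  P(2)·log₂(P(2)/Q(2)) = 0.8471·log₂(0.8471/0.4456) = 0.78508
  P(3)·log₂(P(3)/Q(3)) = 0.0751·log₂(0.0751/0.0414) = 0.06452

D_KL(P||Q) = -0.21170 + 0.78508 + 0.06452 = 0.63790 ≈ 0.6379 bits

D_KL(Q||P) = Σ Q(x) log₂(Q(x)/P(x))

Computing term by term:
  Q(1)·log₂(Q(1)/P(1)) = 0.513·log₂(0.513/0.0778) = 1.39593
  Q(2)·log₂(Q(2)/P(2)) = 0.4456·log₂(0.4456/0.8471) = -0.41297
  Q(3)·log₂(Q(3)/P(3)) = 0.0414·log₂(0.0414/0.0751) = -0.03557

D_KL(Q||P) = 1.39593 - 0.41297 - 0.03557 = 0.94739 ≈ 0.9474 bits

These are NOT equal (difference: 0.3095 bits). KL divergence is asymmetric: D_KL(P||Q) ≠ D_KL(Q||P) in general.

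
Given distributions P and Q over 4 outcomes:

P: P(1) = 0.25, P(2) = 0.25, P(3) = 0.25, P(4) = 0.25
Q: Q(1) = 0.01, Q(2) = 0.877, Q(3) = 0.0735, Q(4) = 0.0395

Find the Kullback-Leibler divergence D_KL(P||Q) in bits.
1.8153 bits

D_KL(P||Q) = Σ P(x) log₂(P(x)/Q(x))

Computing term by term:
  P(1)·log₂(P(1)/Q(1)) = 0.25·log₂(0.25/0.01) = 1.16096
  P(2)·log₂(P(2)/Q(2)) = 0.25·log₂(0.25/0.877) = -0.45266
  P(3)·log₂(P(3)/Q(3)) = 0.25·log₂(0.25/0.0735) = 0.44153
  P(4)·log₂(P(4)/Q(4)) = 0.25·log₂(0.25/0.0395) = 0.66550

D_KL(P||Q) = 1.16096 - 0.45266 + 0.44153 + 0.66550 = 1.81533 ≈ 1.8153 bits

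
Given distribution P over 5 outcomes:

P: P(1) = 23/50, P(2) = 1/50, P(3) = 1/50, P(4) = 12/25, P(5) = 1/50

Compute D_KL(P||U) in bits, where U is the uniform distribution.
0.9597 bits

U(i) = 1/5 for all i

D_KL(P||U) = Σ P(x) log₂(P(x) / (1/5))
           = Σ P(x) log₂(P(x)) + log₂(5)
           = log₂(5) - H(P)

H(P) = -Σ P(x) log₂(P(x)):
  -P(1)·log₂(P(1)) = -(23/50)·log₂(23/50) = 0.51534
  -P(2)·log₂(P(2)) = -(1/50)·log₂(1/50) = 0.11288
  -P(3)·log₂(P(3)) = -(1/50)·log₂(1/50) = 0.11288
  -P(4)·log₂(P(4)) = -(12/25)·log₂(12/25) = 0.50827
  -P(5)·log₂(P(5)) = -(1/50)·log₂(1/50) = 0.11288
H(P) = 0.51534 + 0.11288 + 0.11288 + 0.50827 + 0.11288 = 1.36225 bits

log₂(5) = 2.32193 bits

D_KL(P||U) = 2.32193 - 1.36225 = 0.95968 ≈ 0.9597 bits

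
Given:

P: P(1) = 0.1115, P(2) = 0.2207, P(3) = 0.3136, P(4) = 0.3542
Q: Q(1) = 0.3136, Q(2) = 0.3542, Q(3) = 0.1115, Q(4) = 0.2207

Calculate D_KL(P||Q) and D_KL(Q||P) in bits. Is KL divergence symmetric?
D_KL(P||Q) = 0.3926 bits, D_KL(Q||P) = 0.3926 bits. The two values coincide for this particular pair, but no — KL divergence is not symmetric in general.

D_KL(P||Q) = Σ P(x) log₂(P(x)/Q(x))

Computing term by term:
  P(1)·log₂(P(1)/Q(1)) = 0.1115·log₂(0.1115/0.3136) = -0.16634
  P(2)·log₂(P(2)/Q(2)) = 0.2207·log₂(0.2207/0.3542) = -0.15062
  P(3)·log₂(P(3)/Q(3)) = 0.3136·log₂(0.3136/0.1115) = 0.46785
  P(4)·log₂(P(4)/Q(4)) = 0.3542·log₂(0.3542/0.2207) = 0.24173

D_KL(P||Q) = -0.16634 - 0.15062 + 0.46785 + 0.24173 = 0.39262 ≈ 0.3926 bits

D_KL(Q||P) = Σ Q(x) log₂(Q(x)/P(x))

Computing term by term:
  Q(1)·log₂(Q(1)/P(1)) = 0.3136·log₂(0.3136/0.1115) = 0.46785
  Q(2)·log₂(Q(2)/P(2)) = 0.3542·log₂(0.3542/0.2207) = 0.24173
  Q(3)·log₂(Q(3)/P(3)) = 0.1115·log₂(0.1115/0.3136) = -0.16634
  Q(4)·log₂(Q(4)/P(4)) = 0.2207·log₂(0.2207/0.3542) = -0.15062

D_KL(Q||P) = 0.46785 + 0.24173 - 0.16634 - 0.15062 = 0.39262 ≈ 0.3926 bits

These ARE equal here. Q is P with outcomes relabeled (Q(1) = P(3), Q(2) = P(4), Q(3) = P(1), Q(4) = P(2)) by a relabeling that is its own inverse, so the two sums contain exactly the same terms in a different order. This is a special case — KL divergence is not symmetric in general: D_KL(P||Q) ≠ D_KL(Q||P) for most P, Q.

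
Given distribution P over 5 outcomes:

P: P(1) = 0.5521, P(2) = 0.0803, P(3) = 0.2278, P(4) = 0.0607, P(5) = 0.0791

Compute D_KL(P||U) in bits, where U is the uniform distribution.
0.5356 bits

U(i) = 1/5 for all i

D_KL(P||U) = Σ P(x) log₂(P(x) / (1/5))
           = Σ P(x) log₂(P(x)) + log₂(5)
           = log₂(5) - H(P)

H(P) = -Σ P(x) log₂(P(x)):
  -P(1)·log₂(P(1)) = -(0.5521)·log₂(0.5521) = 0.47315
  -P(2)·log₂(P(2)) = -(0.0803)·log₂(0.0803) = 0.29217
  -P(3)·log₂(P(3)) = -(0.2278)·log₂(0.2278) = 0.48616
  -P(4)·log₂(P(4)) = -(0.0607)·log₂(0.0607) = 0.24536
  -P(5)·log₂(P(5)) = -(0.0791)·log₂(0.0791) = 0.28952
H(P) = 0.47315 + 0.29217 + 0.48616 + 0.24536 + 0.28952 = 1.78636 bits

log₂(5) = 2.32193 bits

D_KL(P||U) = 2.32193 - 1.78636 = 0.53557 ≈ 0.5356 bits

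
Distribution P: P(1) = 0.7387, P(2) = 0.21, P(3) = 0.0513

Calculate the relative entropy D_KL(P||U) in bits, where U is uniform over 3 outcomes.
0.5696 bits

U(i) = 1/3 for all i

D_KL(P||U) = Σ P(x) log₂(P(x) / (1/3))
           = Σ P(x) log₂(P(x)) + log₂(3)
           = log₂(3) - H(P)

H(P) = -Σ P(x) log₂(P(x)):
  -P(1)·log₂(P(1)) = -(0.7387)·log₂(0.7387) = 0.32277
  -P(2)·log₂(P(2)) = -(0.21)·log₂(0.21) = 0.47282
  -P(3)·log₂(P(3)) = -(0.0513)·log₂(0.0513) = 0.21982
H(P) = 0.32277 + 0.47282 + 0.21982 = 1.01541 bits

log₂(3) = 1.58496 bits

D_KL(P||U) = 1.58496 - 1.01541 = 0.56955 ≈ 0.5696 bits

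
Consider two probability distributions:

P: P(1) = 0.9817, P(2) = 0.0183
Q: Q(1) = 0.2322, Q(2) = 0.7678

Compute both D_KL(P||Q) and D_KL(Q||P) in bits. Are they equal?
D_KL(P||Q) = 1.9432 bits, D_KL(Q||P) = 3.6561 bits. No, they are not equal.

D_KL(P||Q) = Σ P(x) log₂(P(x)/Q(x))

Computing term by term:
  P(1)·log₂(P(1)/Q(1)) = 0.9817·log₂(0.9817/0.2322) = 2.04185
  P(2)·log₂(P(2)/Q(2)) = 0.0183·log₂(0.0183/0.7678) = -0.09865

D_KL(P||Q) = 2.04185 - 0.09865 = 1.94320 ≈ 1.9432 bits

D_KL(Q||P) = Σ Q(x) log₂(Q(x)/P(x))

Computing term by term:
  Q(1)·log₂(Q(1)/P(1)) = 0.2322·log₂(0.2322/0.9817) = -0.48296
  Q(2)·log₂(Q(2)/P(2)) = 0.7678·log₂(0.7678/0.0183) = 4.13907

D_KL(Q||P) = -0.48296 + 4.13907 = 3.65611 ≈ 3.6561 bits

These are NOT equal (difference: 1.7129 bits). KL divergence is asymmetric: D_KL(P||Q) ≠ D_KL(Q||P) in general.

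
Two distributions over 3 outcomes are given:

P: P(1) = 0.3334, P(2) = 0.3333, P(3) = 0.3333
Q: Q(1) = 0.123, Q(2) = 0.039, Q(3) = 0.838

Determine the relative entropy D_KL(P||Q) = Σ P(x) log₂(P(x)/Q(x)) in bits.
1.0680 bits

D_KL(P||Q) = Σ P(x) log₂(P(x)/Q(x))

Computing term by term:
  P(1)·log₂(P(1)/Q(1)) = 0.3334·log₂(0.3334/0.123) = 0.47963
  P(2)·log₂(P(2)/Q(2)) = 0.3333·log₂(0.3333/0.039) = 1.03166
  P(3)·log₂(P(3)/Q(3)) = 0.3333·log₂(0.3333/0.838) = -0.44333

D_KL(P||Q) = 0.47963 + 1.03166 - 0.44333 = 1.06796 ≈ 1.0680 bits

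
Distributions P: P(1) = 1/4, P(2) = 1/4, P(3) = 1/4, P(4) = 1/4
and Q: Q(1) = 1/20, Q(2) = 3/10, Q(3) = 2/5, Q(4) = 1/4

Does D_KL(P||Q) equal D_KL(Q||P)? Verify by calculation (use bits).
D_KL(P||Q) = 0.3452 bits, D_KL(Q||P) = 0.2340 bits. No — D_KL(P||Q) ≠ D_KL(Q||P) for this pair.

D_KL(P||Q) = Σ P(x) log₂(P(x)/Q(x))

Computing term by term:
  P(1)·log₂(P(1)/Q(1)) = (1/4)·log₂((1/4)/(1/20)) = 0.58048
  P(2)·log₂(P(2)/Q(2)) = (1/4)·log₂((1/4)/(3/10)) = -0.06576
  P(3)·log₂(P(3)/Q(3)) = (1/4)·log₂((1/4)/(2/5)) = -0.16952
  P(4)·log₂(P(4)/Q(4)) = (1/4)·log₂((1/4)/(1/4)) = 0.00000

D_KL(P||Q) = 0.58048 - 0.06576 - 0.16952 + 0.00000 = 0.34520 ≈ 0.3452 bits

D_KL(Q||P) = Σ Q(x) log₂(Q(x)/P(x))

Computing term by term:
  Q(1)·log₂(Q(1)/P(1)) = (1/20)·log₂((1/20)/(1/4)) = -0.11610
  Q(2)·log₂(Q(2)/P(2)) = (3/10)·log₂((3/10)/(1/4)) = 0.07891
  Q(3)·log₂(Q(3)/P(3)) = (2/5)·log₂((2/5)/(1/4)) = 0.27123
  Q(4)·log₂(Q(4)/P(4)) = (1/4)·log₂((1/4)/(1/4)) = 0.00000

D_KL(Q||P) = -0.11610 + 0.07891 + 0.27123 + 0.00000 = 0.23404 ≈ 0.2340 bits

These are NOT equal (difference: 0.1112 bits). KL divergence is asymmetric: D_KL(P||Q) ≠ D_KL(Q||P) in general.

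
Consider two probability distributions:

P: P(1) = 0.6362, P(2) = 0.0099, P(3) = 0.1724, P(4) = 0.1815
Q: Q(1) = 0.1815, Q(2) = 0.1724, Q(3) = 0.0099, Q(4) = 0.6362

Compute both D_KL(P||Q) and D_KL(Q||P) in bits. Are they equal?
D_KL(P||Q) = 1.4926 bits, D_KL(Q||P) = 1.4926 bits. Yes, in this case they are equal (although KL divergence is not symmetric in general).

D_KL(P||Q) = Σ P(x) log₂(P(x)/Q(x))

Computing term by term:
  P(1)·log₂(P(1)/Q(1)) = 0.6362·log₂(0.6362/0.1815) = 1.15121
  P(2)·log₂(P(2)/Q(2)) = 0.0099·log₂(0.0099/0.1724) = -0.04081
  P(3)·log₂(P(3)/Q(3)) = 0.1724·log₂(0.1724/0.0099) = 0.71067
  P(4)·log₂(P(4)/Q(4)) = 0.1815·log₂(0.1815/0.6362) = -0.32843

D_KL(P||Q) = 1.15121 - 0.04081 + 0.71067 - 0.32843 = 1.49264 ≈ 1.4926 bits

D_KL(Q||P) = Σ Q(x) log₂(Q(x)/P(x))

Computing term by term:
  Q(1)·log₂(Q(1)/P(1)) = 0.1815·log₂(0.1815/0.6362) = -0.32843
  Q(2)·log₂(Q(2)/P(2)) = 0.1724·log₂(0.1724/0.0099) = 0.71067
  Q(3)·log₂(Q(3)/P(3)) = 0.0099·log₂(0.0099/0.1724) = -0.04081
  Q(4)·log₂(Q(4)/P(4)) = 0.6362·log₂(0.6362/0.1815) = 1.15121

D_KL(Q||P) = -0.32843 + 0.71067 - 0.04081 + 1.15121 = 1.49264 ≈ 1.4926 bits

These ARE equal here. Q is P with outcomes relabeled (Q(1) = P(4), Q(2) = P(3), Q(3) = P(2), Q(4) = P(1)) by a relabeling that is its own inverse, so the two sums contain exactly the same terms in a different order. This is a special case — KL divergence is not symmetric in general: D_KL(P||Q) ≠ D_KL(Q||P) for most P, Q.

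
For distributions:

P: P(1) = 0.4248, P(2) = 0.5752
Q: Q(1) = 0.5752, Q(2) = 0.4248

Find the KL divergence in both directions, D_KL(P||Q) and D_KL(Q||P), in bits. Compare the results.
D_KL(P||Q) = 0.0658 bits, D_KL(Q||P) = 0.0658 bits. The two directions give exactly the same value for this pair.

D_KL(P||Q) = Σ P(x) log₂(P(x)/Q(x))

Computing term by term:
  P(1)·log₂(P(1)/Q(1)) = 0.4248·log₂(0.4248/0.5752) = -0.18576
  P(2)·log₂(P(2)/Q(2)) = 0.5752·log₂(0.5752/0.4248) = 0.25152

D_KL(P||Q) = -0.18576 + 0.25152 = 0.06576 ≈ 0.0658 bits

D_KL(Q||P) = Σ Q(x) log₂(Q(x)/P(x))

Computing term by term:
  Q(1)·log₂(Q(1)/P(1)) = 0.5752·log₂(0.5752/0.4248) = 0.25152
  Q(2)·log₂(Q(2)/P(2)) = 0.4248·log₂(0.4248/0.5752) = -0.18576

D_KL(Q||P) = 0.25152 - 0.18576 = 0.06576 ≈ 0.0658 bits

These ARE equal here. Q is P with outcomes relabeled (Q(1) = P(2), Q(2) = P(1)) by a relabeling that is its own inverse, so the two sums contain exactly the same terms in a different order. This is a special case — KL divergence is not symmetric in general: D_KL(P||Q) ≠ D_KL(Q||P) for most P, Q.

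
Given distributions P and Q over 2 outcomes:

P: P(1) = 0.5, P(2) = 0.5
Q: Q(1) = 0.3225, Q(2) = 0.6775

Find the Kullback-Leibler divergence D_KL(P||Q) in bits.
0.0972 bits

D_KL(P||Q) = Σ P(x) log₂(P(x)/Q(x))

Computing term by term:
  P(1)·log₂(P(1)/Q(1)) = 0.5·log₂(0.5/0.3225) = 0.31631
  P(2)·log₂(P(2)/Q(2)) = 0.5·log₂(0.5/0.6775) = -0.21915

D_KL(P||Q) = 0.31631 - 0.21915 = 0.09716 ≈ 0.0972 bits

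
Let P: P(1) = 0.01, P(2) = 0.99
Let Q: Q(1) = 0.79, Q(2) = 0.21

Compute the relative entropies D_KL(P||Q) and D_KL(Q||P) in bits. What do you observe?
D_KL(P||Q) = 2.1516 bits, D_KL(Q||P) = 4.5102 bits. The two directions give different values (D_KL(Q||P) exceeds D_KL(P||Q) by 2.3586 bits): KL divergence is asymmetric.

D_KL(P||Q) = Σ P(x) log₂(P(x)/Q(x))

Computing term by term:
  P(1)·log₂(P(1)/Q(1)) = 0.01·log₂(0.01/0.79) = -0.06304
  P(2)·log₂(P(2)/Q(2)) = 0.99·log₂(0.99/0.21) = 2.21467

D_KL(P||Q) = -0.06304 + 2.21467 = 2.15163 ≈ 2.1516 bits

D_KL(Q||P) = Σ Q(x) log₂(Q(x)/P(x))

Computing term by term:
  Q(1)·log₂(Q(1)/P(1)) = 0.79·log₂(0.79/0.01) = 4.97999
  Q(2)·log₂(Q(2)/P(2)) = 0.21·log₂(0.21/0.99) = -0.46978

D_KL(Q||P) = 4.97999 - 0.46978 = 4.51021 ≈ 4.5102 bits

These are NOT equal (difference: 2.3586 bits). KL divergence is asymmetric: D_KL(P||Q) ≠ D_KL(Q||P) in general.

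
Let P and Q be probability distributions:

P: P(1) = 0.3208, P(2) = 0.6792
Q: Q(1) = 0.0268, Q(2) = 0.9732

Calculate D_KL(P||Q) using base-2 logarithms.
0.7965 bits

D_KL(P||Q) = Σ P(x) log₂(P(x)/Q(x))

Computing term by term:
  P(1)·log₂(P(1)/Q(1)) = 0.3208·log₂(0.3208/0.0268) = 1.14890
  P(2)·log₂(P(2)/Q(2)) = 0.6792·log₂(0.6792/0.9732) = -0.35244

D_KL(P||Q) = 1.14890 - 0.35244 = 0.79646 ≈ 0.7965 bits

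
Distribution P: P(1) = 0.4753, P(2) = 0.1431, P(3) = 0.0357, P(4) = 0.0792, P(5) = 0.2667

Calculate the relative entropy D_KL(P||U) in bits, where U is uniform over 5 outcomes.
0.4406 bits

U(i) = 1/5 for all i

D_KL(P||U) = Σ P(x) log₂(P(x) / (1/5))
           = Σ P(x) log₂(P(x)) + log₂(5)
           = log₂(5) - H(P)

H(P) = -Σ P(x) log₂(P(x)):
  -P(1)·log₂(P(1)) = -(0.4753)·log₂(0.4753) = 0.51004
  -P(2)·log₂(P(2)) = -(0.1431)·log₂(0.1431) = 0.40138
  -P(3)·log₂(P(3)) = -(0.0357)·log₂(0.0357) = 0.17164
  -P(4)·log₂(P(4)) = -(0.0792)·log₂(0.0792) = 0.28974
  -P(5)·log₂(P(5)) = -(0.2667)·log₂(0.2667) = 0.50852
H(P) = 0.51004 + 0.40138 + 0.17164 + 0.28974 + 0.50852 = 1.88132 bits

log₂(5) = 2.32193 bits

D_KL(P||U) = 2.32193 - 1.88132 = 0.44061 ≈ 0.4406 bits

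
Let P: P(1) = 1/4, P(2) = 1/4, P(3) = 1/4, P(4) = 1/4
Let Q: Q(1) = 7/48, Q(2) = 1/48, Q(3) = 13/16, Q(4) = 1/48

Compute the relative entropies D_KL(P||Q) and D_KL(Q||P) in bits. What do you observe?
D_KL(P||Q) = 1.5618 bits, D_KL(Q||P) = 1.1188 bits. The two directions give different values (D_KL(P||Q) exceeds D_KL(Q||P) by 0.4430 bits): KL divergence is asymmetric.

D_KL(P||Q) = Σ P(x) log₂(P(x)/Q(x))

Computing term by term:
  P(1)·log₂(P(1)/Q(1)) = (1/4)·log₂((1/4)/(7/48)) = 0.19440
  P(2)·log₂(P(2)/Q(2)) = (1/4)·log₂((1/4)/(1/48)) = 0.89624
  P(3)·log₂(P(3)/Q(3)) = (1/4)·log₂((1/4)/(13/16)) = -0.42511
  P(4)·log₂(P(4)/Q(4)) = (1/4)·log₂((1/4)/(1/48)) = 0.89624

D_KL(P||Q) = 0.19440 + 0.89624 - 0.42511 + 0.89624 = 1.56177 ≈ 1.5618 bits

D_KL(Q||P) = Σ Q(x) log₂(Q(x)/P(x))

Computing term by term:
  Q(1)·log₂(Q(1)/P(1)) = (7/48)·log₂((7/48)/(1/4)) = -0.11340
  Q(2)·log₂(Q(2)/P(2)) = (1/48)·log₂((1/48)/(1/4)) = -0.07469
  Q(3)·log₂(Q(3)/P(3)) = (13/16)·log₂((13/16)/(1/4)) = 1.38161
  Q(4)·log₂(Q(4)/P(4)) = (1/48)·log₂((1/48)/(1/4)) = -0.07469

D_KL(Q||P) = -0.11340 - 0.07469 + 1.38161 - 0.07469 = 1.11883 ≈ 1.1188 bits

These are NOT equal (difference: 0.4430 bits). KL divergence is asymmetric: D_KL(P||Q) ≠ D_KL(Q||P) in general.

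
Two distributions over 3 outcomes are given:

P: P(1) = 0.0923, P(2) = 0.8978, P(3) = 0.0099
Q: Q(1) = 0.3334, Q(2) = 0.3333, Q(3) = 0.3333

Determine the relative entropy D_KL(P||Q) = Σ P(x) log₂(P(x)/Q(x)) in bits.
1.0622 bits

D_KL(P||Q) = Σ P(x) log₂(P(x)/Q(x))

Computing term by term:
  P(1)·log₂(P(1)/Q(1)) = 0.0923·log₂(0.0923/0.3334) = -0.17102
  P(2)·log₂(P(2)/Q(2)) = 0.8978·log₂(0.8978/0.3333) = 1.28347
  P(3)·log₂(P(3)/Q(3)) = 0.0099·log₂(0.0099/0.3333) = -0.05023

D_KL(P||Q) = -0.17102 + 1.28347 - 0.05023 = 1.06222 ≈ 1.0622 bits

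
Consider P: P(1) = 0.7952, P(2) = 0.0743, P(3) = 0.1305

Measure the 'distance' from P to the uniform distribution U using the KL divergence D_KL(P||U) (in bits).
0.6600 bits

U(i) = 1/3 for all i

D_KL(P||U) = Σ P(x) log₂(P(x) / (1/3))
           = Σ P(x) log₂(P(x)) + log₂(3)
           = log₂(3) - H(P)

H(P) = -Σ P(x) log₂(P(x)):
  -P(1)·log₂(P(1)) = -(0.7952)·log₂(0.7952) = 0.26290
  -P(2)·log₂(P(2)) = -(0.0743)·log₂(0.0743) = 0.27866
  -P(3)·log₂(P(3)) = -(0.1305)·log₂(0.1305) = 0.38339
H(P) = 0.26290 + 0.27866 + 0.38339 = 0.92495 bits

log₂(3) = 1.58496 bits

D_KL(P||U) = 1.58496 - 0.92495 = 0.66001 ≈ 0.6600 bits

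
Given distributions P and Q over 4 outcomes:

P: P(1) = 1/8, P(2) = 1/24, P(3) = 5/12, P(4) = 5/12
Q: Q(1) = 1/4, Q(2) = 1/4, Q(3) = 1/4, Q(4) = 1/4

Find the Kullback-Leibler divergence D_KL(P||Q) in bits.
0.3814 bits

D_KL(P||Q) = Σ P(x) log₂(P(x)/Q(x))

Computing term by term:
  P(1)·log₂(P(1)/Q(1)) = (1/8)·log₂((1/8)/(1/4)) = -0.12500
  P(2)·log₂(P(2)/Q(2)) = (1/24)·log₂((1/24)/(1/4)) = -0.10771
  P(3)·log₂(P(3)/Q(3)) = (5/12)·log₂((5/12)/(1/4)) = 0.30707
  P(4)·log₂(P(4)/Q(4)) = (5/12)·log₂((5/12)/(1/4)) = 0.30707

D_KL(P||Q) = -0.12500 - 0.10771 + 0.30707 + 0.30707 = 0.38143 ≈ 0.3814 bits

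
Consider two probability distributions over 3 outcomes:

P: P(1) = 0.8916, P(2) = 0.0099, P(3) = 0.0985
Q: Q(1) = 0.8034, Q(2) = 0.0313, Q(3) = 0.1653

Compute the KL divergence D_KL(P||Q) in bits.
0.0440 bits

D_KL(P||Q) = Σ P(x) log₂(P(x)/Q(x))

Computing term by term:
  P(1)·log₂(P(1)/Q(1)) = 0.8916·log₂(0.8916/0.8034) = 0.13399
  P(2)·log₂(P(2)/Q(2)) = 0.0099·log₂(0.0099/0.0313) = -0.01644
  P(3)·log₂(P(3)/Q(3)) = 0.0985·log₂(0.0985/0.1653) = -0.07357

D_KL(P||Q) = 0.13399 - 0.01644 - 0.07357 = 0.04398 ≈ 0.0440 bits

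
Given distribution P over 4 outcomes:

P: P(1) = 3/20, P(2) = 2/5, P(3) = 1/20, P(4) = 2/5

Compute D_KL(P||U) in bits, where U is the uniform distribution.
0.3158 bits

U(i) = 1/4 for all i

D_KL(P||U) = Σ P(x) log₂(P(x) / (1/4))
           = Σ P(x) log₂(P(x)) + log₂(4)
           = log₂(4) - H(P)

H(P) = -Σ P(x) log₂(P(x)):
  -P(1)·log₂(P(1)) = -(3/20)·log₂(3/20) = 0.41054
  -P(2)·log₂(P(2)) = -(2/5)·log₂(2/5) = 0.52877
  -P(3)·log₂(P(3)) = -(1/20)·log₂(1/20) = 0.21610
  -P(4)·log₂(P(4)) = -(2/5)·log₂(2/5) = 0.52877
H(P) = 0.41054 + 0.52877 + 0.21610 + 0.52877 = 1.68418 bits

log₂(4) = 2.00000 bits

D_KL(P||U) = 2.00000 - 1.68418 = 0.31582 ≈ 0.3158 bits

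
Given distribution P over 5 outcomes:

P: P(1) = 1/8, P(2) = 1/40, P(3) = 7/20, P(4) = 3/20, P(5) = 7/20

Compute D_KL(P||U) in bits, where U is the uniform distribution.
0.3431 bits

U(i) = 1/5 for all i

D_KL(P||U) = Σ P(x) log₂(P(x) / (1/5))
           = Σ P(x) log₂(P(x)) + log₂(5)
           = log₂(5) - H(P)

H(P) = -Σ P(x) log₂(P(x)):
  -P(1)·log₂(P(1)) = -(1/8)·log₂(1/8) = 0.37500
  -P(2)·log₂(P(2)) = -(1/40)·log₂(1/40) = 0.13305
  -P(3)·log₂(P(3)) = -(7/20)·log₂(7/20) = 0.53010
  -P(4)·log₂(P(4)) = -(3/20)·log₂(3/20) = 0.41054
  -P(5)·log₂(P(5)) = -(7/20)·log₂(7/20) = 0.53010
H(P) = 0.37500 + 0.13305 + 0.53010 + 0.41054 + 0.53010 = 1.97879 bits

log₂(5) = 2.32193 bits

D_KL(P||U) = 2.32193 - 1.97879 = 0.34314 ≈ 0.3431 bits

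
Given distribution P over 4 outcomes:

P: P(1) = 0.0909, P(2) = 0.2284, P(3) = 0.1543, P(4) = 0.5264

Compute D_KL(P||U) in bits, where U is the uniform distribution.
0.2956 bits

U(i) = 1/4 for all i

D_KL(P||U) = Σ P(x) log₂(P(x) / (1/4))
           = Σ P(x) log₂(P(x)) + log₂(4)
           = log₂(4) - H(P)

H(P) = -Σ P(x) log₂(P(x)):
  -P(1)·log₂(P(1)) = -(0.0909)·log₂(0.0909) = 0.31448
  -P(2)·log₂(P(2)) = -(0.2284)·log₂(0.2284) = 0.48658
  -P(3)·log₂(P(3)) = -(0.1543)·log₂(0.1543) = 0.41602
  -P(4)·log₂(P(4)) = -(0.5264)·log₂(0.5264) = 0.48732
H(P) = 0.31448 + 0.48658 + 0.41602 + 0.48732 = 1.70440 bits

log₂(4) = 2.00000 bits

D_KL(P||U) = 2.00000 - 1.70440 = 0.29560 ≈ 0.2956 bits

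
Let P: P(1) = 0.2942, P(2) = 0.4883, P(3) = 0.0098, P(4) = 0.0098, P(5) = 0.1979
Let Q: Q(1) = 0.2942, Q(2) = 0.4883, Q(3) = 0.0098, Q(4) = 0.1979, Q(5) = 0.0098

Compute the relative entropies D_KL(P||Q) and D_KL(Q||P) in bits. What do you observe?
D_KL(P||Q) = 0.8156 bits, D_KL(Q||P) = 0.8156 bits. The two directions give the same value here, because Q is a self-inverse relabeling of P; in general KL divergence is asymmetric.

D_KL(P||Q) = Σ P(x) log₂(P(x)/Q(x))

Computing term by term:
  P(1)·log₂(P(1)/Q(1)) = 0.2942·log₂(0.2942/0.2942) = 0.00000
  P(2)·log₂(P(2)/Q(2)) = 0.4883·log₂(0.4883/0.4883) = 0.00000
  P(3)·log₂(P(3)/Q(3)) = 0.0098·log₂(0.0098/0.0098) = 0.00000
  P(4)·log₂(P(4)/Q(4)) = 0.0098·log₂(0.0098/0.1979) = -0.04249
  P(5)·log₂(P(5)/Q(5)) = 0.1979·log₂(0.1979/0.0098) = 0.85806

D_KL(P||Q) = 0.00000 + 0.00000 + 0.00000 - 0.04249 + 0.85806 = 0.81557 ≈ 0.8156 bits

D_KL(Q||P) = Σ Q(x) log₂(Q(x)/P(x))

Computing term by term:
  Q(1)·log₂(Q(1)/P(1)) = 0.2942·log₂(0.2942/0.2942) = 0.00000
  Q(2)·log₂(Q(2)/P(2)) = 0.4883·log₂(0.4883/0.4883) = 0.00000
  Q(3)·log₂(Q(3)/P(3)) = 0.0098·log₂(0.0098/0.0098) = 0.00000
  Q(4)·log₂(Q(4)/P(4)) = 0.1979·log₂(0.1979/0.0098) = 0.85806
  Q(5)·log₂(Q(5)/P(5)) = 0.0098·log₂(0.0098/0.1979) = -0.04249

D_KL(Q||P) = 0.00000 + 0.00000 + 0.00000 + 0.85806 - 0.04249 = 0.81557 ≈ 0.8156 bits

These ARE equal here. Q is P with outcomes relabeled (Q(4) = P(5), Q(5) = P(4)) by a relabeling that is its own inverse, so the two sums contain exactly the same terms in a different order. This is a special case — KL divergence is not symmetric in general: D_KL(P||Q) ≠ D_KL(Q||P) for most P, Q.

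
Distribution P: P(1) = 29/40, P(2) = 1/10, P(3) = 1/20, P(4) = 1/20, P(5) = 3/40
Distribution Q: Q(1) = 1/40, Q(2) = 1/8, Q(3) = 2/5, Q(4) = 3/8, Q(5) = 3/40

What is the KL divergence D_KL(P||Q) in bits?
3.1945 bits

D_KL(P||Q) = Σ P(x) log₂(P(x)/Q(x))

Computing term by term:
  P(1)·log₂(P(1)/Q(1)) = (29/40)·log₂((29/40)/(1/40)) = 3.52204
  P(2)·log₂(P(2)/Q(2)) = (1/10)·log₂((1/10)/(1/8)) = -0.03219
  P(3)·log₂(P(3)/Q(3)) = (1/20)·log₂((1/20)/(2/5)) = -0.15000
  P(4)·log₂(P(4)/Q(4)) = (1/20)·log₂((1/20)/(3/8)) = -0.14534
  P(5)·log₂(P(5)/Q(5)) = (3/40)·log₂((3/40)/(3/40)) = 0.00000

D_KL(P||Q) = 3.52204 - 0.03219 - 0.15000 - 0.14534 + 0.00000 = 3.19451 ≈ 3.1945 bits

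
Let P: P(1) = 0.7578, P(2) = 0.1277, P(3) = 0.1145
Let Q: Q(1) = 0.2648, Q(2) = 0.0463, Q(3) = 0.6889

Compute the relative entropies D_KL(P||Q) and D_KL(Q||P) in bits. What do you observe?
D_KL(P||Q) = 1.0400 bits, D_KL(Q||P) = 1.3141 bits. The two directions give different values (D_KL(Q||P) exceeds D_KL(P||Q) by 0.2741 bits): KL divergence is asymmetric.

D_KL(P||Q) = Σ P(x) log₂(P(x)/Q(x))

Computing term by term:
  P(1)·log₂(P(1)/Q(1)) = 0.7578·log₂(0.7578/0.2648) = 1.14952
  P(2)·log₂(P(2)/Q(2)) = 0.1277·log₂(0.1277/0.0463) = 0.18691
  P(3)·log₂(P(3)/Q(3)) = 0.1145·log₂(0.1145/0.6889) = -0.29643

D_KL(P||Q) = 1.14952 + 0.18691 - 0.29643 = 1.04000 ≈ 1.0400 bits

D_KL(Q||P) = Σ Q(x) log₂(Q(x)/P(x))

Computing term by term:
  Q(1)·log₂(Q(1)/P(1)) = 0.2648·log₂(0.2648/0.7578) = -0.40168
  Q(2)·log₂(Q(2)/P(2)) = 0.0463·log₂(0.0463/0.1277) = -0.06777
  Q(3)·log₂(Q(3)/P(3)) = 0.6889·log₂(0.6889/0.1145) = 1.78353

D_KL(Q||P) = -0.40168 - 0.06777 + 1.78353 = 1.31408 ≈ 1.3141 bits

These are NOT equal (difference: 0.2741 bits). KL divergence is asymmetric: D_KL(P||Q) ≠ D_KL(Q||P) in general.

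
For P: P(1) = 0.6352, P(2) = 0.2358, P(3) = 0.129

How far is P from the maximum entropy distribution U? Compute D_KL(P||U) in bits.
0.2965 bits

U(i) = 1/3 for all i

D_KL(P||U) = Σ P(x) log₂(P(x) / (1/3))
           = Σ P(x) log₂(P(x)) + log₂(3)
           = log₂(3) - H(P)

H(P) = -Σ P(x) log₂(P(x)):
  -P(1)·log₂(P(1)) = -(0.6352)·log₂(0.6352) = 0.41588
  -P(2)·log₂(P(2)) = -(0.2358)·log₂(0.2358) = 0.49149
  -P(3)·log₂(P(3)) = -(0.129)·log₂(0.129) = 0.38114
H(P) = 0.41588 + 0.49149 + 0.38114 = 1.28851 bits

log₂(3) = 1.58496 bits

D_KL(P||U) = 1.58496 - 1.28851 = 0.29645 ≈ 0.2965 bits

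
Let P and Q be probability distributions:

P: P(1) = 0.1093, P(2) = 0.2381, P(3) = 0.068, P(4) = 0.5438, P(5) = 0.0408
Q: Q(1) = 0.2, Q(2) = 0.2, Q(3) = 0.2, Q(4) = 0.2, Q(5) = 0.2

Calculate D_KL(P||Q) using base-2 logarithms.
0.5500 bits

D_KL(P||Q) = Σ P(x) log₂(P(x)/Q(x))

Computing term by term:
  P(1)·log₂(P(1)/Q(1)) = 0.1093·log₂(0.1093/0.2) = -0.09528
  P(2)·log₂(P(2)/Q(2)) = 0.2381·log₂(0.2381/0.2) = 0.05990
  P(3)·log₂(P(3)/Q(3)) = 0.068·log₂(0.068/0.2) = -0.10583
  P(4)·log₂(P(4)/Q(4)) = 0.5438·log₂(0.5438/0.2) = 0.78474
  P(5)·log₂(P(5)/Q(5)) = 0.0408·log₂(0.0408/0.2) = -0.09357

D_KL(P||Q) = -0.09528 + 0.05990 - 0.10583 + 0.78474 - 0.09357 = 0.54996 ≈ 0.5500 bits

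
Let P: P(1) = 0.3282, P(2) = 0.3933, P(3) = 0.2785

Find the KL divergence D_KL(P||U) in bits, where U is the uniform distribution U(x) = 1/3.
0.0143 bits

U(i) = 1/3 for all i

D_KL(P||U) = Σ P(x) log₂(P(x) / (1/3))
           = Σ P(x) log₂(P(x)) + log₂(3)
           = log₂(3) - H(P)

H(P) = -Σ P(x) log₂(P(x)):
  -P(1)·log₂(P(1)) = -(0.3282)·log₂(0.3282) = 0.52753
  -P(2)·log₂(P(2)) = -(0.3933)·log₂(0.3933) = 0.52950
  -P(3)·log₂(P(3)) = -(0.2785)·log₂(0.2785) = 0.51362
H(P) = 0.52753 + 0.52950 + 0.51362 = 1.57065 bits

log₂(3) = 1.58496 bits

D_KL(P||U) = 1.58496 - 1.57065 = 0.01431 ≈ 0.0143 bits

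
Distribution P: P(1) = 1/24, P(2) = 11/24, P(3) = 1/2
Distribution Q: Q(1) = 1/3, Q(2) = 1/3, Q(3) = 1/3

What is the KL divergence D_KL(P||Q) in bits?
0.3781 bits

D_KL(P||Q) = Σ P(x) log₂(P(x)/Q(x))

Computing term by term:
  P(1)·log₂(P(1)/Q(1)) = (1/24)·log₂((1/24)/(1/3)) = -0.12500
  P(2)·log₂(P(2)/Q(2)) = (11/24)·log₂((11/24)/(1/3)) = 0.21057
  P(3)·log₂(P(3)/Q(3)) = (1/2)·log₂((1/2)/(1/3)) = 0.29248

D_KL(P||Q) = -0.12500 + 0.21057 + 0.29248 = 0.37805 ≈ 0.3781 bits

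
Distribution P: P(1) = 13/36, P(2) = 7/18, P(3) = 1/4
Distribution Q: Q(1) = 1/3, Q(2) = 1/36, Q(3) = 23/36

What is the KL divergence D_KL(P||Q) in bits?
1.1839 bits

D_KL(P||Q) = Σ P(x) log₂(P(x)/Q(x))

Computing term by term:
  P(1)·log₂(P(1)/Q(1)) = (13/36)·log₂((13/36)/(1/3)) = 0.04170
  P(2)·log₂(P(2)/Q(2)) = (7/18)·log₂((7/18)/(1/36)) = 1.48064
  P(3)·log₂(P(3)/Q(3)) = (1/4)·log₂((1/4)/(23/36)) = -0.33841

D_KL(P||Q) = 0.04170 + 1.48064 - 0.33841 = 1.18393 ≈ 1.1839 bits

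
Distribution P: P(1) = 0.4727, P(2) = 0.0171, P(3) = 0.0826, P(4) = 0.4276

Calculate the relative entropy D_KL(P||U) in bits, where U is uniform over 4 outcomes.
0.5674 bits

U(i) = 1/4 for all i

D_KL(P||U) = Σ P(x) log₂(P(x) / (1/4))
           = Σ P(x) log₂(P(x)) + log₂(4)
           = log₂(4) - H(P)

H(P) = -Σ P(x) log₂(P(x)):
  -P(1)·log₂(P(1)) = -(0.4727)·log₂(0.4727) = 0.51099
  -P(2)·log₂(P(2)) = -(0.0171)·log₂(0.0171) = 0.10037
  -P(3)·log₂(P(3)) = -(0.0826)·log₂(0.0826) = 0.29717
  -P(4)·log₂(P(4)) = -(0.4276)·log₂(0.4276) = 0.52409
H(P) = 0.51099 + 0.10037 + 0.29717 + 0.52409 = 1.43262 bits

log₂(4) = 2.00000 bits

D_KL(P||U) = 2.00000 - 1.43262 = 0.56738 ≈ 0.5674 bits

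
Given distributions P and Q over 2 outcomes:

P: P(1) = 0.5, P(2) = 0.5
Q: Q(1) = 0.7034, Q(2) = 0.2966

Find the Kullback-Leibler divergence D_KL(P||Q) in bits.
0.1305 bits

D_KL(P||Q) = Σ P(x) log₂(P(x)/Q(x))

Computing term by term:
  P(1)·log₂(P(1)/Q(1)) = 0.5·log₂(0.5/0.7034) = -0.24621
  P(2)·log₂(P(2)/Q(2)) = 0.5·log₂(0.5/0.2966) = 0.37670

D_KL(P||Q) = -0.24621 + 0.37670 = 0.13049 ≈ 0.1305 bits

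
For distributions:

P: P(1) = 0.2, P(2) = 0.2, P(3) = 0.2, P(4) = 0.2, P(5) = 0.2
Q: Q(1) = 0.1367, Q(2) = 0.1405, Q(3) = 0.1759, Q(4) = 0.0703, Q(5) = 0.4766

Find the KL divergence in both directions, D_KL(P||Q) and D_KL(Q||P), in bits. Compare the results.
D_KL(P||Q) = 0.2999 bits, D_KL(Q||P) = 0.3118 bits. D_KL(Q||P) is larger than D_KL(P||Q) by 0.0119 bits; the two directions differ.

D_KL(P||Q) = Σ P(x) log₂(P(x)/Q(x))

Computing term by term:
  P(1)·log₂(P(1)/Q(1)) = 0.2·log₂(0.2/0.1367) = 0.10980
  P(2)·log₂(P(2)/Q(2)) = 0.2·log₂(0.2/0.1405) = 0.10189
  P(3)·log₂(P(3)/Q(3)) = 0.2·log₂(0.2/0.1759) = 0.03705
  P(4)·log₂(P(4)/Q(4)) = 0.2·log₂(0.2/0.0703) = 0.30168
  P(5)·log₂(P(5)/Q(5)) = 0.2·log₂(0.2/0.4766) = -0.25056

D_KL(P||Q) = 0.10980 + 0.10189 + 0.03705 + 0.30168 - 0.25056 = 0.29986 ≈ 0.2999 bits

D_KL(Q||P) = Σ Q(x) log₂(Q(x)/P(x))

Computing term by term:
  Q(1)·log₂(Q(1)/P(1)) = 0.1367·log₂(0.1367/0.2) = -0.07505
  Q(2)·log₂(Q(2)/P(2)) = 0.1405·log₂(0.1405/0.2) = -0.07157
  Q(3)·log₂(Q(3)/P(3)) = 0.1759·log₂(0.1759/0.2) = -0.03258
  Q(4)·log₂(Q(4)/P(4)) = 0.0703·log₂(0.0703/0.2) = -0.10604
  Q(5)·log₂(Q(5)/P(5)) = 0.4766·log₂(0.4766/0.2) = 0.59707

D_KL(Q||P) = -0.07505 - 0.07157 - 0.03258 - 0.10604 + 0.59707 = 0.31183 ≈ 0.3118 bits

These are NOT equal (difference: 0.0119 bits). KL divergence is asymmetric: D_KL(P||Q) ≠ D_KL(Q||P) in general.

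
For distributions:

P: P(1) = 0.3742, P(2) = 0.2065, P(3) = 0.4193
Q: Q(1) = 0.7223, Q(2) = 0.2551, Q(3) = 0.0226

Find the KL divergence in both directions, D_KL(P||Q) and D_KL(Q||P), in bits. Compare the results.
D_KL(P||Q) = 1.3488 bits, D_KL(Q||P) = 0.6679 bits. D_KL(P||Q) is larger than D_KL(Q||P) by 0.6809 bits; the two directions differ.

D_KL(P||Q) = Σ P(x) log₂(P(x)/Q(x))

Computing term by term:
  P(1)·log₂(P(1)/Q(1)) = 0.3742·log₂(0.3742/0.7223) = -0.35504
  P(2)·log₂(P(2)/Q(2)) = 0.2065·log₂(0.2065/0.2551) = -0.06297
  P(3)·log₂(P(3)/Q(3)) = 0.4193·log₂(0.4193/0.0226) = 1.76676

D_KL(P||Q) = -0.35504 - 0.06297 + 1.76676 = 1.34875 ≈ 1.3488 bits

D_KL(Q||P) = Σ Q(x) log₂(Q(x)/P(x))

Computing term by term:
  Q(1)·log₂(Q(1)/P(1)) = 0.7223·log₂(0.7223/0.3742) = 0.68531
  Q(2)·log₂(Q(2)/P(2)) = 0.2551·log₂(0.2551/0.2065) = 0.07779
  Q(3)·log₂(Q(3)/P(3)) = 0.0226·log₂(0.0226/0.4193) = -0.09523

D_KL(Q||P) = 0.68531 + 0.07779 - 0.09523 = 0.66787 ≈ 0.6679 bits

These are NOT equal (difference: 0.6809 bits). KL divergence is asymmetric: D_KL(P||Q) ≠ D_KL(Q||P) in general.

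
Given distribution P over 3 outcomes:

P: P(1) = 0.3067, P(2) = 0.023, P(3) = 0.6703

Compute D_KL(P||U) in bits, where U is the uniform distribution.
0.5500 bits

U(i) = 1/3 for all i

D_KL(P||U) = Σ P(x) log₂(P(x) / (1/3))
           = Σ P(x) log₂(P(x)) + log₂(3)
           = log₂(3) - H(P)

H(P) = -Σ P(x) log₂(P(x)):
  -P(1)·log₂(P(1)) = -(0.3067)·log₂(0.3067) = 0.52295
  -P(2)·log₂(P(2)) = -(0.023)·log₂(0.023) = 0.12517
  -P(3)·log₂(P(3)) = -(0.6703)·log₂(0.6703) = 0.38684
H(P) = 0.52295 + 0.12517 + 0.38684 = 1.03496 bits

log₂(3) = 1.58496 bits

D_KL(P||U) = 1.58496 - 1.03496 = 0.55000 ≈ 0.5500 bits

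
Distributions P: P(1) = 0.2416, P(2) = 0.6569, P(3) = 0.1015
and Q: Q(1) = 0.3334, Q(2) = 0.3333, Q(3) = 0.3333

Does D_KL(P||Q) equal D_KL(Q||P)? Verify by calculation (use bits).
D_KL(P||Q) = 0.3566 bits, D_KL(Q||P) = 0.4004 bits. No — D_KL(P||Q) ≠ D_KL(Q||P) for this pair.

D_KL(P||Q) = Σ P(x) log₂(P(x)/Q(x))

Computing term by term:
  P(1)·log₂(P(1)/Q(1)) = 0.2416·log₂(0.2416/0.3334) = -0.11226
  P(2)·log₂(P(2)/Q(2)) = 0.6569·log₂(0.6569/0.3333) = 0.64301
  P(3)·log₂(P(3)/Q(3)) = 0.1015·log₂(0.1015/0.3333) = -0.17411

D_KL(P||Q) = -0.11226 + 0.64301 - 0.17411 = 0.35664 ≈ 0.3566 bits

D_KL(Q||P) = Σ Q(x) log₂(Q(x)/P(x))

Computing term by term:
  Q(1)·log₂(Q(1)/P(1)) = 0.3334·log₂(0.3334/0.2416) = 0.15491
  Q(2)·log₂(Q(2)/P(2)) = 0.3333·log₂(0.3333/0.6569) = -0.32625
  Q(3)·log₂(Q(3)/P(3)) = 0.3333·log₂(0.3333/0.1015) = 0.57172

D_KL(Q||P) = 0.15491 - 0.32625 + 0.57172 = 0.40038 ≈ 0.4004 bits

These are NOT equal (difference: 0.0438 bits). KL divergence is asymmetric: D_KL(P||Q) ≠ D_KL(Q||P) in general.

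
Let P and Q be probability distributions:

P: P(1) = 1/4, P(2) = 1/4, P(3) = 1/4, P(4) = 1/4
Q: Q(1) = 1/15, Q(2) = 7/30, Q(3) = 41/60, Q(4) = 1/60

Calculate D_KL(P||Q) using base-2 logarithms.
1.1157 bits

D_KL(P||Q) = Σ P(x) log₂(P(x)/Q(x))

Computing term by term:
  P(1)·log₂(P(1)/Q(1)) = (1/4)·log₂((1/4)/(1/15)) = 0.47672
  P(2)·log₂(P(2)/Q(2)) = (1/4)·log₂((1/4)/(7/30)) = 0.02488
  P(3)·log₂(P(3)/Q(3)) = (1/4)·log₂((1/4)/(41/60)) = -0.36267
  P(4)·log₂(P(4)/Q(4)) = (1/4)·log₂((1/4)/(1/60)) = 0.97672

D_KL(P||Q) = 0.47672 + 0.02488 - 0.36267 + 0.97672 = 1.11565 ≈ 1.1157 bits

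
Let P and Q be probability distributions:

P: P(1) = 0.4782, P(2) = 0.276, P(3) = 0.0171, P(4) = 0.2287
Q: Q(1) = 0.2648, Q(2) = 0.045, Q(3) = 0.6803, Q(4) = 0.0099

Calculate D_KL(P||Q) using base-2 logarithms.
2.0751 bits

D_KL(P||Q) = Σ P(x) log₂(P(x)/Q(x))

Computing term by term:
  P(1)·log₂(P(1)/Q(1)) = 0.4782·log₂(0.4782/0.2648) = 0.40777
  P(2)·log₂(P(2)/Q(2)) = 0.276·log₂(0.276/0.045) = 0.72220
  P(3)·log₂(P(3)/Q(3)) = 0.0171·log₂(0.0171/0.6803) = -0.09087
  P(4)·log₂(P(4)/Q(4)) = 0.2287·log₂(0.2287/0.0099) = 1.03598

D_KL(P||Q) = 0.40777 + 0.72220 - 0.09087 + 1.03598 = 2.07508 ≈ 2.0751 bits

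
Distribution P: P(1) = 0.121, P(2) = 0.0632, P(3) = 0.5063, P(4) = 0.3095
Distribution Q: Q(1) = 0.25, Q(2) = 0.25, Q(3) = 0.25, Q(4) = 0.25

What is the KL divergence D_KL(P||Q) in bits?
0.3587 bits

D_KL(P||Q) = Σ P(x) log₂(P(x)/Q(x))

Computing term by term:
  P(1)·log₂(P(1)/Q(1)) = 0.121·log₂(0.121/0.25) = -0.12668
  P(2)·log₂(P(2)/Q(2)) = 0.0632·log₂(0.0632/0.25) = -0.12538
  P(3)·log₂(P(3)/Q(3)) = 0.5063·log₂(0.5063/0.25) = 0.51545
  P(4)·log₂(P(4)/Q(4)) = 0.3095·log₂(0.3095/0.25) = 0.09533

D_KL(P||Q) = -0.12668 - 0.12538 + 0.51545 + 0.09533 = 0.35872 ≈ 0.3587 bits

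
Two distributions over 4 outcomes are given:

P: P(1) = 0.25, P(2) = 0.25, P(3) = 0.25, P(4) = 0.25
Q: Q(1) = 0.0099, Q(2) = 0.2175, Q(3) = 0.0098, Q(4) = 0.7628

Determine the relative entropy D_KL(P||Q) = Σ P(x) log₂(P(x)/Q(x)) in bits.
1.9807 bits

D_KL(P||Q) = Σ P(x) log₂(P(x)/Q(x))

Computing term by term:
  P(1)·log₂(P(1)/Q(1)) = 0.25·log₂(0.25/0.0099) = 1.16459
  P(2)·log₂(P(2)/Q(2)) = 0.25·log₂(0.25/0.2175) = 0.05023
  P(3)·log₂(P(3)/Q(3)) = 0.25·log₂(0.25/0.0098) = 1.16825
  P(4)·log₂(P(4)/Q(4)) = 0.25·log₂(0.25/0.7628) = -0.40234

D_KL(P||Q) = 1.16459 + 0.05023 + 1.16825 - 0.40234 = 1.98073 ≈ 1.9807 bits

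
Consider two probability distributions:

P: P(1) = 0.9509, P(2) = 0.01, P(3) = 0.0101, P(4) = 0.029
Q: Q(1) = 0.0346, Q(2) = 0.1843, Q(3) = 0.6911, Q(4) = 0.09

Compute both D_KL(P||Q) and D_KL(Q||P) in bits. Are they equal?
D_KL(P||Q) = 4.3947 bits, D_KL(Q||P) = 4.9697 bits. No, they are not equal.

D_KL(P||Q) = Σ P(x) log₂(P(x)/Q(x))

Computing term by term:
  P(1)·log₂(P(1)/Q(1)) = 0.9509·log₂(0.9509/0.0346) = 4.54573
  P(2)·log₂(P(2)/Q(2)) = 0.01·log₂(0.01/0.1843) = -0.04204
  P(3)·log₂(P(3)/Q(3)) = 0.0101·log₂(0.0101/0.6911) = -0.06157
  P(4)·log₂(P(4)/Q(4)) = 0.029·log₂(0.029/0.09) = -0.04738

D_KL(P||Q) = 4.54573 - 0.04204 - 0.06157 - 0.04738 = 4.39474 ≈ 4.3947 bits

D_KL(Q||P) = Σ Q(x) log₂(Q(x)/P(x))

Computing term by term:
  Q(1)·log₂(Q(1)/P(1)) = 0.0346·log₂(0.0346/0.9509) = -0.16540
  Q(2)·log₂(Q(2)/P(2)) = 0.1843·log₂(0.1843/0.01) = 0.77479
  Q(3)·log₂(Q(3)/P(3)) = 0.6911·log₂(0.6911/0.0101) = 4.21327
  Q(4)·log₂(Q(4)/P(4)) = 0.09·log₂(0.09/0.029) = 0.14705

D_KL(Q||P) = -0.16540 + 0.77479 + 4.21327 + 0.14705 = 4.96971 ≈ 4.9697 bits

These are NOT equal (difference: 0.5750 bits). KL divergence is asymmetric: D_KL(P||Q) ≠ D_KL(Q||P) in general.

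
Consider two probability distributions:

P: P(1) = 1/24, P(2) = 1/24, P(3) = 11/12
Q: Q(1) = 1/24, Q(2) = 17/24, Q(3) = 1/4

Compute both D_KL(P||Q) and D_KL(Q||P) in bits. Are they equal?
D_KL(P||Q) = 1.5480 bits, D_KL(Q||P) = 2.4267 bits. No, they are not equal.

D_KL(P||Q) = Σ P(x) log₂(P(x)/Q(x))

Computing term by term:
  P(1)·log₂(P(1)/Q(1)) = (1/24)·log₂((1/24)/(1/24)) = 0.00000
  P(2)·log₂(P(2)/Q(2)) = (1/24)·log₂((1/24)/(17/24)) = -0.17031
  P(3)·log₂(P(3)/Q(3)) = (11/12)·log₂((11/12)/(1/4)) = 1.71826

D_KL(P||Q) = 0.00000 - 0.17031 + 1.71826 = 1.54795 ≈ 1.5480 bits

D_KL(Q||P) = Σ Q(x) log₂(Q(x)/P(x))

Computing term by term:
  Q(1)·log₂(Q(1)/P(1)) = (1/24)·log₂((1/24)/(1/24)) = 0.00000
  Q(2)·log₂(Q(2)/P(2)) = (17/24)·log₂((17/24)/(1/24)) = 2.89529
  Q(3)·log₂(Q(3)/P(3)) = (1/4)·log₂((1/4)/(11/12)) = -0.46862

D_KL(Q||P) = 0.00000 + 2.89529 - 0.46862 = 2.42667 ≈ 2.4267 bits

These are NOT equal (difference: 0.8787 bits). KL divergence is asymmetric: D_KL(P||Q) ≠ D_KL(Q||P) in general.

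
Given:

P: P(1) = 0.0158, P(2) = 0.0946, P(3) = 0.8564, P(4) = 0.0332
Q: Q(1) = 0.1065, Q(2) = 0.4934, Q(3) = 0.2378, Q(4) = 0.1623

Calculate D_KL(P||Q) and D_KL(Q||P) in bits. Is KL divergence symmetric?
D_KL(P||Q) = 1.2382 bits, D_KL(Q||P) = 1.4009 bits. No, KL divergence is not symmetric.

D_KL(P||Q) = Σ P(x) log₂(P(x)/Q(x))

Computing term by term:
  P(1)·log₂(P(1)/Q(1)) = 0.0158·log₂(0.0158/0.1065) = -0.04350
  P(2)·log₂(P(2)/Q(2)) = 0.0946·log₂(0.0946/0.4934) = -0.22542
  P(3)·log₂(P(3)/Q(3)) = 0.8564·log₂(0.8564/0.2378) = 1.58309
  P(4)·log₂(P(4)/Q(4)) = 0.0332·log₂(0.0332/0.1623) = -0.07601

D_KL(P||Q) = -0.04350 - 0.22542 + 1.58309 - 0.07601 = 1.23816 ≈ 1.2382 bits

D_KL(Q||P) = Σ Q(x) log₂(Q(x)/P(x))

Computing term by term:
  Q(1)·log₂(Q(1)/P(1)) = 0.1065·log₂(0.1065/0.0158) = 0.29318
  Q(2)·log₂(Q(2)/P(2)) = 0.4934·log₂(0.4934/0.0946) = 1.17570
  Q(3)·log₂(Q(3)/P(3)) = 0.2378·log₂(0.2378/0.8564) = -0.43958
  Q(4)·log₂(Q(4)/P(4)) = 0.1623·log₂(0.1623/0.0332) = 0.37157

D_KL(Q||P) = 0.29318 + 1.17570 - 0.43958 + 0.37157 = 1.40087 ≈ 1.4009 bits

These are NOT equal (difference: 0.1627 bits). KL divergence is asymmetric: D_KL(P||Q) ≠ D_KL(Q||P) in general.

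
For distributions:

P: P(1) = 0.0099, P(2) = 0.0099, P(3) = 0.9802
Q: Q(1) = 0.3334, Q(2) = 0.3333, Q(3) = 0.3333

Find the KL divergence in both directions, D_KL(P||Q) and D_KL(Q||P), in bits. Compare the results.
D_KL(P||Q) = 1.4250 bits, D_KL(Q||P) = 2.8638 bits. D_KL(Q||P) is larger than D_KL(P||Q) by 1.4388 bits; the two directions differ.

D_KL(P||Q) = Σ P(x) log₂(P(x)/Q(x))

Computing term by term:
  P(1)·log₂(P(1)/Q(1)) = 0.0099·log₂(0.0099/0.3334) = -0.05023
  P(2)·log₂(P(2)/Q(2)) = 0.0099·log₂(0.0099/0.3333) = -0.05023
  P(3)·log₂(P(3)/Q(3)) = 0.9802·log₂(0.9802/0.3333) = 1.52544

D_KL(P||Q) = -0.05023 - 0.05023 + 1.52544 = 1.42498 ≈ 1.4250 bits

D_KL(Q||P) = Σ Q(x) log₂(Q(x)/P(x))

Computing term by term:
  Q(1)·log₂(Q(1)/P(1)) = 0.3334·log₂(0.3334/0.0099) = 1.69157
  Q(2)·log₂(Q(2)/P(2)) = 0.3333·log₂(0.3333/0.0099) = 1.69091
  Q(3)·log₂(Q(3)/P(3)) = 0.3333·log₂(0.3333/0.9802) = -0.51870

D_KL(Q||P) = 1.69157 + 1.69091 - 0.51870 = 2.86378 ≈ 2.8638 bits

These are NOT equal (difference: 1.4388 bits). KL divergence is asymmetric: D_KL(P||Q) ≠ D_KL(Q||P) in general.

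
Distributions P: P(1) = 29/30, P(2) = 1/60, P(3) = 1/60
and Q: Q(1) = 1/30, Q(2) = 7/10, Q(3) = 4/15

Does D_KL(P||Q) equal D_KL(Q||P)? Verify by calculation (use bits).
D_KL(P||Q) = 4.5395 bits, D_KL(Q||P) = 4.6794 bits. No — D_KL(P||Q) ≠ D_KL(Q||P) for this pair.

D_KL(P||Q) = Σ P(x) log₂(P(x)/Q(x))

Computing term by term:
  P(1)·log₂(P(1)/Q(1)) = (29/30)·log₂((29/30)/(1/30)) = 4.69605
  P(2)·log₂(P(2)/Q(2)) = (1/60)·log₂((1/60)/(7/10)) = -0.08987
  P(3)·log₂(P(3)/Q(3)) = (1/60)·log₂((1/60)/(4/15)) = -0.06667

D_KL(P||Q) = 4.69605 - 0.08987 - 0.06667 = 4.53951 ≈ 4.5395 bits

D_KL(Q||P) = Σ Q(x) log₂(Q(x)/P(x))

Computing term by term:
  Q(1)·log₂(Q(1)/P(1)) = (1/30)·log₂((1/30)/(29/30)) = -0.16193
  Q(2)·log₂(Q(2)/P(2)) = (7/10)·log₂((7/10)/(1/60)) = 3.77462
  Q(3)·log₂(Q(3)/P(3)) = (4/15)·log₂((4/15)/(1/60)) = 1.06667

D_KL(Q||P) = -0.16193 + 3.77462 + 1.06667 = 4.67936 ≈ 4.6794 bits

These are NOT equal (difference: 0.1399 bits). KL divergence is asymmetric: D_KL(P||Q) ≠ D_KL(Q||P) in general.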